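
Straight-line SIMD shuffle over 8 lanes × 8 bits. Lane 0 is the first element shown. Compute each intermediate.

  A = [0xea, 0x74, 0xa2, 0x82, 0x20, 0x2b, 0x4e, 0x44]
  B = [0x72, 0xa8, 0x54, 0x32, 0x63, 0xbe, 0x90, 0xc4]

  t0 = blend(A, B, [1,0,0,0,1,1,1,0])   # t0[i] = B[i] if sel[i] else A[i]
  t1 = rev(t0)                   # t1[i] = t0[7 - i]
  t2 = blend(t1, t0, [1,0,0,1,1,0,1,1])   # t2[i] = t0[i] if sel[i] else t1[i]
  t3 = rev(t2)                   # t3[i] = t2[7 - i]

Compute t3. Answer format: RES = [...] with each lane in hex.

  t0: 72 74 a2 82 63 be 90 44
  t1: 44 90 be 63 82 a2 74 72
  t2: 72 90 be 82 63 a2 90 44
  t3: 44 90 a2 63 82 be 90 72

RES = [ 0x44  0x90  0xa2  0x63  0x82  0xbe  0x90  0x72 ]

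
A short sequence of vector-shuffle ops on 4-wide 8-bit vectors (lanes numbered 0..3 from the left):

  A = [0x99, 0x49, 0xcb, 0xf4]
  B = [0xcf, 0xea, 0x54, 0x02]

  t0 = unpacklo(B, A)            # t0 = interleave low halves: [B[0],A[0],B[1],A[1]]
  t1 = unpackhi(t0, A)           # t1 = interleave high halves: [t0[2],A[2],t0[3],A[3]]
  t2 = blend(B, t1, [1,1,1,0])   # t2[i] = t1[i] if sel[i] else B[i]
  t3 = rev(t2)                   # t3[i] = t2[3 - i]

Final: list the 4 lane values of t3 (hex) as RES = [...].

→ t0 |cf|99|ea|49|
→ t1 |ea|cb|49|f4|
→ t2 |ea|cb|49|02|
→ t3 |02|49|cb|ea|

RES = [ 0x02  0x49  0xcb  0xea ]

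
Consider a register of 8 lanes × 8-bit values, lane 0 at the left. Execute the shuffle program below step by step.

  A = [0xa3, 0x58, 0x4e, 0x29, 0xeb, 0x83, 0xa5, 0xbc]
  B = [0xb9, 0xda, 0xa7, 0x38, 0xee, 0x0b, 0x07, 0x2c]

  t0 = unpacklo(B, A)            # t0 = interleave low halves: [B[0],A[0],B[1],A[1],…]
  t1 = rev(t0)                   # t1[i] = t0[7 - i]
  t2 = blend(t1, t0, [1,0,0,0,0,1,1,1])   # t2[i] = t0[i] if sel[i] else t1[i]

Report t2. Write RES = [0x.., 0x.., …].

  t0: b9 a3 da 58 a7 4e 38 29
  t1: 29 38 4e a7 58 da a3 b9
  t2: b9 38 4e a7 58 4e 38 29

RES = [ 0xb9  0x38  0x4e  0xa7  0x58  0x4e  0x38  0x29 ]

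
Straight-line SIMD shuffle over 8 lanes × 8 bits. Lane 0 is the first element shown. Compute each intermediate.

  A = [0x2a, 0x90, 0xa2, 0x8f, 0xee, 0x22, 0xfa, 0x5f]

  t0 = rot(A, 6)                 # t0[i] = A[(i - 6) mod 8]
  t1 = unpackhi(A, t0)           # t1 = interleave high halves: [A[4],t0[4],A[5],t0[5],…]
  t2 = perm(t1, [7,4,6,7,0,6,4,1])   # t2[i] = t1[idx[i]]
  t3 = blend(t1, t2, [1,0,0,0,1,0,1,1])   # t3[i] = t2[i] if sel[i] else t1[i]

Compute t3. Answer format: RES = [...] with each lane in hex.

→ t0 |a2|8f|ee|22|fa|5f|2a|90|
→ t1 |ee|fa|22|5f|fa|2a|5f|90|
→ t2 |90|fa|5f|90|ee|5f|fa|fa|
→ t3 |90|fa|22|5f|ee|2a|fa|fa|

RES = [0x90, 0xfa, 0x22, 0x5f, 0xee, 0x2a, 0xfa, 0xfa]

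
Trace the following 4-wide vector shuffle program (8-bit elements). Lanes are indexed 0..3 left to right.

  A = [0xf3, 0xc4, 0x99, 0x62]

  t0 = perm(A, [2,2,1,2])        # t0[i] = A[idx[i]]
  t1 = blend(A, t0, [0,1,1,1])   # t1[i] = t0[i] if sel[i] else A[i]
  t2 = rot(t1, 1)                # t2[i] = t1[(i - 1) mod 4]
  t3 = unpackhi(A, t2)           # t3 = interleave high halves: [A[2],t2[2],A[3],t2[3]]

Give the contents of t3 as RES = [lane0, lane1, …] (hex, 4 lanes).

RES = [ 0x99  0x99  0x62  0xc4 ]

t0 = [0x99, 0x99, 0xc4, 0x99]
t1 = [0xf3, 0x99, 0xc4, 0x99]
t2 = [0x99, 0xf3, 0x99, 0xc4]
t3 = [0x99, 0x99, 0x62, 0xc4]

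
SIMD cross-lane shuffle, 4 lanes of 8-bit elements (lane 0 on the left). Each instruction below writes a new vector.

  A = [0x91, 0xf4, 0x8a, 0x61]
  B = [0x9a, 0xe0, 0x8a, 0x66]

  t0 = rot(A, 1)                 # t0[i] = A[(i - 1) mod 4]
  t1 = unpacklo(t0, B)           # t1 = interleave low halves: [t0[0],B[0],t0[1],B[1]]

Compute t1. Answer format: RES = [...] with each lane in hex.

RES = [0x61, 0x9a, 0x91, 0xe0]

→ t0 |61|91|f4|8a|
→ t1 |61|9a|91|e0|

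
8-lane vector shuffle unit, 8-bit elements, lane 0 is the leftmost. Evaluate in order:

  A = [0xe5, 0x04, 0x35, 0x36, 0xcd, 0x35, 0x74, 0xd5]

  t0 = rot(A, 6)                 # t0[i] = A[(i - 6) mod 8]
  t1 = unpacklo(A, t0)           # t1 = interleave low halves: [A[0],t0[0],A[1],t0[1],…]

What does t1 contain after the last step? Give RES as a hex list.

→ t0 |35|36|cd|35|74|d5|e5|04|
→ t1 |e5|35|04|36|35|cd|36|35|

RES = [0xe5, 0x35, 0x04, 0x36, 0x35, 0xcd, 0x36, 0x35]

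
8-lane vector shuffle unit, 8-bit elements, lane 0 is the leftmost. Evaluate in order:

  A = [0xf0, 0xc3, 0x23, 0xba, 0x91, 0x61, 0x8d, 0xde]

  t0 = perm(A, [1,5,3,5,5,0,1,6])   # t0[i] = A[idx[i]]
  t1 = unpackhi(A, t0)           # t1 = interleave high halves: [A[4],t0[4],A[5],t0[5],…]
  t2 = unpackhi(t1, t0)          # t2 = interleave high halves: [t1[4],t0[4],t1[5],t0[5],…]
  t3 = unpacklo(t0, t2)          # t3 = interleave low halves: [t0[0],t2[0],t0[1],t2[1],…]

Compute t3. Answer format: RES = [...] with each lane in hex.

RES = [ 0xc3  0x8d  0x61  0x61  0xba  0xc3  0x61  0xf0 ]

t0 = [0xc3, 0x61, 0xba, 0x61, 0x61, 0xf0, 0xc3, 0x8d]
t1 = [0x91, 0x61, 0x61, 0xf0, 0x8d, 0xc3, 0xde, 0x8d]
t2 = [0x8d, 0x61, 0xc3, 0xf0, 0xde, 0xc3, 0x8d, 0x8d]
t3 = [0xc3, 0x8d, 0x61, 0x61, 0xba, 0xc3, 0x61, 0xf0]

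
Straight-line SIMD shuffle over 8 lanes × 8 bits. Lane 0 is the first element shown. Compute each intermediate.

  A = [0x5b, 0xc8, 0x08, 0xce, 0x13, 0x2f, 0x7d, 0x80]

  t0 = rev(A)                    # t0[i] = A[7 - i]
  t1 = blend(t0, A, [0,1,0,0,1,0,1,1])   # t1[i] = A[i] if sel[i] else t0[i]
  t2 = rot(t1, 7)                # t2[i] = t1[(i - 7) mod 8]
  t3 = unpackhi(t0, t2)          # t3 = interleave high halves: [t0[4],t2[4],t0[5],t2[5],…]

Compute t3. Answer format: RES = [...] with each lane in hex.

RES = [0xce, 0x08, 0x08, 0x7d, 0xc8, 0x80, 0x5b, 0x80]

  t0: 80 7d 2f 13 ce 08 c8 5b
  t1: 80 c8 2f 13 13 08 7d 80
  t2: c8 2f 13 13 08 7d 80 80
  t3: ce 08 08 7d c8 80 5b 80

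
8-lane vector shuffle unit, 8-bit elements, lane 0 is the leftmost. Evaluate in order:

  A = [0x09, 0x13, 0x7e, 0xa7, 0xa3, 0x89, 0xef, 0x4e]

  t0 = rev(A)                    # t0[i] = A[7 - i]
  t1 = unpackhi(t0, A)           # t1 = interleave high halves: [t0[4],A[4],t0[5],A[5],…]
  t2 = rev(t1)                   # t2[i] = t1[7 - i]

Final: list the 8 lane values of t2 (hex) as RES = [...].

RES = [0x4e, 0x09, 0xef, 0x13, 0x89, 0x7e, 0xa3, 0xa7]

t0 = [0x4e, 0xef, 0x89, 0xa3, 0xa7, 0x7e, 0x13, 0x09]
t1 = [0xa7, 0xa3, 0x7e, 0x89, 0x13, 0xef, 0x09, 0x4e]
t2 = [0x4e, 0x09, 0xef, 0x13, 0x89, 0x7e, 0xa3, 0xa7]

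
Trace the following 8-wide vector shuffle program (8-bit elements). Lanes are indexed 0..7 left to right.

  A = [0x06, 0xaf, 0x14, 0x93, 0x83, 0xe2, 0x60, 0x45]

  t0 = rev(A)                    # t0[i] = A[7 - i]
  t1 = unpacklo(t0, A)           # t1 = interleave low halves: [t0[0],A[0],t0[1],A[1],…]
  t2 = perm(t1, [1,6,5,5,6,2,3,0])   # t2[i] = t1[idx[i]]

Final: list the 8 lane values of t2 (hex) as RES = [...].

RES = [0x06, 0x83, 0x14, 0x14, 0x83, 0x60, 0xaf, 0x45]

t0 = [0x45, 0x60, 0xe2, 0x83, 0x93, 0x14, 0xaf, 0x06]
t1 = [0x45, 0x06, 0x60, 0xaf, 0xe2, 0x14, 0x83, 0x93]
t2 = [0x06, 0x83, 0x14, 0x14, 0x83, 0x60, 0xaf, 0x45]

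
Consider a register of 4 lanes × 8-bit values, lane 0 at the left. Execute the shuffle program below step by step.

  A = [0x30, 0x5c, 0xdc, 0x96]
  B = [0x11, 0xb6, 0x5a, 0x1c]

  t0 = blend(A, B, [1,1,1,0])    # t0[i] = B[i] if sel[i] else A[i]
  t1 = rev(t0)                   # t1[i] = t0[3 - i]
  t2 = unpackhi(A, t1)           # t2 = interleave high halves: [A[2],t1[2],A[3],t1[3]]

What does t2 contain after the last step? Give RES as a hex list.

RES = [ 0xdc  0xb6  0x96  0x11 ]

→ t0 |11|b6|5a|96|
→ t1 |96|5a|b6|11|
→ t2 |dc|b6|96|11|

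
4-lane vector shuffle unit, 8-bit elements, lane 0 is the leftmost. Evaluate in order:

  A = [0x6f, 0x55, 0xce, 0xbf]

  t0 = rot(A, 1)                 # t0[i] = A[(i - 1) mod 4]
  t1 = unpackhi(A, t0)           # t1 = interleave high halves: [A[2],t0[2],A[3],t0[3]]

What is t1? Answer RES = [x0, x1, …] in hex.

→ t0 |bf|6f|55|ce|
→ t1 |ce|55|bf|ce|

RES = [0xce, 0x55, 0xbf, 0xce]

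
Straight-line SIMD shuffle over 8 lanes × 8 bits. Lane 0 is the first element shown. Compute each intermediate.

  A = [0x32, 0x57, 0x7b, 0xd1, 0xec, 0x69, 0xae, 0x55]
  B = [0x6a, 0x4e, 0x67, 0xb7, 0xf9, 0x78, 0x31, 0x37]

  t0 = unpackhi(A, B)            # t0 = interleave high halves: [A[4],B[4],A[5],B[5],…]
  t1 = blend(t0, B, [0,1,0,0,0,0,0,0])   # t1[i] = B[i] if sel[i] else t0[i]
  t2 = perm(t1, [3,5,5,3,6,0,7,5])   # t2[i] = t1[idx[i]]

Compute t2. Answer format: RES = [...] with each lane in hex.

t0 = [0xec, 0xf9, 0x69, 0x78, 0xae, 0x31, 0x55, 0x37]
t1 = [0xec, 0x4e, 0x69, 0x78, 0xae, 0x31, 0x55, 0x37]
t2 = [0x78, 0x31, 0x31, 0x78, 0x55, 0xec, 0x37, 0x31]

RES = [0x78, 0x31, 0x31, 0x78, 0x55, 0xec, 0x37, 0x31]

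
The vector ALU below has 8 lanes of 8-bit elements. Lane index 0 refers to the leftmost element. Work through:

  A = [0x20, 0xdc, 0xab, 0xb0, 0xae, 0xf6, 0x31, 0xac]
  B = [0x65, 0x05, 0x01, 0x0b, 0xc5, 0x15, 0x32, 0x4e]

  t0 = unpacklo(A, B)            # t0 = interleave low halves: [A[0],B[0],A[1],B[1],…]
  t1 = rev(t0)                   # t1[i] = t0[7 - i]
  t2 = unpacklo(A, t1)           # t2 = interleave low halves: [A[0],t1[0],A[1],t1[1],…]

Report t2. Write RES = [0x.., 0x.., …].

RES = [0x20, 0x0b, 0xdc, 0xb0, 0xab, 0x01, 0xb0, 0xab]

t0 = [0x20, 0x65, 0xdc, 0x05, 0xab, 0x01, 0xb0, 0x0b]
t1 = [0x0b, 0xb0, 0x01, 0xab, 0x05, 0xdc, 0x65, 0x20]
t2 = [0x20, 0x0b, 0xdc, 0xb0, 0xab, 0x01, 0xb0, 0xab]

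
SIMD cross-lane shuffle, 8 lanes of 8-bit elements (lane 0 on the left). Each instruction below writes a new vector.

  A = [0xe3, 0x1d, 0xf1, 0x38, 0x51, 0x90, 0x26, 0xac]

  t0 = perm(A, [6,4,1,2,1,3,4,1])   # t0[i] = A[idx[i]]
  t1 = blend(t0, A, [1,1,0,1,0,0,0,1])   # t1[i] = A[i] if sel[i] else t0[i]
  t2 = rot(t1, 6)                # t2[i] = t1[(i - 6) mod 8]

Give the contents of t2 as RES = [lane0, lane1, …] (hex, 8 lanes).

RES = [0x1d, 0x38, 0x1d, 0x38, 0x51, 0xac, 0xe3, 0x1d]

  t0: 26 51 1d f1 1d 38 51 1d
  t1: e3 1d 1d 38 1d 38 51 ac
  t2: 1d 38 1d 38 51 ac e3 1d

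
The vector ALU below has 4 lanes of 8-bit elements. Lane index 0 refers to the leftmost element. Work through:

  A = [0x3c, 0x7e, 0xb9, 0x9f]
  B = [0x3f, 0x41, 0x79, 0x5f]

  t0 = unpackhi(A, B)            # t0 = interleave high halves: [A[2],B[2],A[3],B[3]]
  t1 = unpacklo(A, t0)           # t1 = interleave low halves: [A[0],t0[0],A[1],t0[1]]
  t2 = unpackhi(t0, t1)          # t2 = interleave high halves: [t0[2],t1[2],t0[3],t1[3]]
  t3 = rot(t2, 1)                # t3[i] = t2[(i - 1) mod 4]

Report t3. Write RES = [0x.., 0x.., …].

RES = [0x79, 0x9f, 0x7e, 0x5f]

t0 = [0xb9, 0x79, 0x9f, 0x5f]
t1 = [0x3c, 0xb9, 0x7e, 0x79]
t2 = [0x9f, 0x7e, 0x5f, 0x79]
t3 = [0x79, 0x9f, 0x7e, 0x5f]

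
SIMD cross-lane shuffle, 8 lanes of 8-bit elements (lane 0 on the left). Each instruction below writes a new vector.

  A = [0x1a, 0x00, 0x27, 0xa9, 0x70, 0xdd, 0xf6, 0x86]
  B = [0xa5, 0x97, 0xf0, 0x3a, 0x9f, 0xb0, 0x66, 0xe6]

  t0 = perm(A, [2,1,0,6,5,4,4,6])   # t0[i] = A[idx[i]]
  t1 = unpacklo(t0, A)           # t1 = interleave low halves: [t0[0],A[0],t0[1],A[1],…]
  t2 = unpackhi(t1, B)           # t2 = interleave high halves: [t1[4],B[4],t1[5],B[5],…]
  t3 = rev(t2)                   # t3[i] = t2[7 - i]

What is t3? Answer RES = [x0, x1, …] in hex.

  t0: 27 00 1a f6 dd 70 70 f6
  t1: 27 1a 00 00 1a 27 f6 a9
  t2: 1a 9f 27 b0 f6 66 a9 e6
  t3: e6 a9 66 f6 b0 27 9f 1a

RES = [ 0xe6  0xa9  0x66  0xf6  0xb0  0x27  0x9f  0x1a ]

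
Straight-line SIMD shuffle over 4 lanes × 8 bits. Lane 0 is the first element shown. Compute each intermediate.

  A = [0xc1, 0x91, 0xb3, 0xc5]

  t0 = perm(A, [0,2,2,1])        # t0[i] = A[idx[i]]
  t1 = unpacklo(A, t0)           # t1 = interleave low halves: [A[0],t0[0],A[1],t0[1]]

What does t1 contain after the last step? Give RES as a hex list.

RES = [ 0xc1  0xc1  0x91  0xb3 ]

→ t0 |c1|b3|b3|91|
→ t1 |c1|c1|91|b3|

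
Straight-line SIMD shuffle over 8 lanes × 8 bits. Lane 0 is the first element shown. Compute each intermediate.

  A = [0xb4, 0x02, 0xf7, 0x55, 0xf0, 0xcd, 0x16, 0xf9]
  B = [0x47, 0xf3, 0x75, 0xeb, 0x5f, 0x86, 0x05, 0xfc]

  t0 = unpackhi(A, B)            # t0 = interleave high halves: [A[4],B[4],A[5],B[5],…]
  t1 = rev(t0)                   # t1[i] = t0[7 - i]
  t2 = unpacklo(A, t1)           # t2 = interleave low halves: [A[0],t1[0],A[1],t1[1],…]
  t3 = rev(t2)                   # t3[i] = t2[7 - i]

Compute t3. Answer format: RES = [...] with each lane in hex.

  t0: f0 5f cd 86 16 05 f9 fc
  t1: fc f9 05 16 86 cd 5f f0
  t2: b4 fc 02 f9 f7 05 55 16
  t3: 16 55 05 f7 f9 02 fc b4

RES = [0x16, 0x55, 0x05, 0xf7, 0xf9, 0x02, 0xfc, 0xb4]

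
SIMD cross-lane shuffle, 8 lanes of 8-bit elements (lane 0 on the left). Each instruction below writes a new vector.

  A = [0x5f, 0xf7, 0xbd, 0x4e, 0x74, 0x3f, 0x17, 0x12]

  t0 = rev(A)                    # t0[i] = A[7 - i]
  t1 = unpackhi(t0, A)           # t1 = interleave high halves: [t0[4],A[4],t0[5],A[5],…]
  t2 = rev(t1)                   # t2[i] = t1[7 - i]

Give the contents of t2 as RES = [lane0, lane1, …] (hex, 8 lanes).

RES = [ 0x12  0x5f  0x17  0xf7  0x3f  0xbd  0x74  0x4e ]

→ t0 |12|17|3f|74|4e|bd|f7|5f|
→ t1 |4e|74|bd|3f|f7|17|5f|12|
→ t2 |12|5f|17|f7|3f|bd|74|4e|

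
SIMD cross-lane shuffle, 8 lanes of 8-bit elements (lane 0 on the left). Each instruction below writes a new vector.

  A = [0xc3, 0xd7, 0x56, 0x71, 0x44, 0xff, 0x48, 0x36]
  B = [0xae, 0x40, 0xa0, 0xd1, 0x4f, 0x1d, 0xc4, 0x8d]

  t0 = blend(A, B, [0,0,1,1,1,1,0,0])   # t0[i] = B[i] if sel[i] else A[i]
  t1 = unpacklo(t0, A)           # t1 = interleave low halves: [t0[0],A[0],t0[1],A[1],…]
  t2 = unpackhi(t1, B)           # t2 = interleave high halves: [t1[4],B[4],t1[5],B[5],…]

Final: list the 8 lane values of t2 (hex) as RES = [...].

RES = [ 0xa0  0x4f  0x56  0x1d  0xd1  0xc4  0x71  0x8d ]

t0 = [0xc3, 0xd7, 0xa0, 0xd1, 0x4f, 0x1d, 0x48, 0x36]
t1 = [0xc3, 0xc3, 0xd7, 0xd7, 0xa0, 0x56, 0xd1, 0x71]
t2 = [0xa0, 0x4f, 0x56, 0x1d, 0xd1, 0xc4, 0x71, 0x8d]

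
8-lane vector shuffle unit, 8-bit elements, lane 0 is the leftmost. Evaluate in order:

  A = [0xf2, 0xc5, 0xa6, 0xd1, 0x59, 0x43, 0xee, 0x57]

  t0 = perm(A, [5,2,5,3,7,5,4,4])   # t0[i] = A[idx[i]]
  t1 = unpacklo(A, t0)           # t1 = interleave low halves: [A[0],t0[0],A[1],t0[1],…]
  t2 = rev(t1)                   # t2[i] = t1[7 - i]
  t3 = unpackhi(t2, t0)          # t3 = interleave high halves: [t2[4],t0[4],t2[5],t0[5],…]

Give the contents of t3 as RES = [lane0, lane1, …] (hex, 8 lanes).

RES = [0xa6, 0x57, 0xc5, 0x43, 0x43, 0x59, 0xf2, 0x59]

  t0: 43 a6 43 d1 57 43 59 59
  t1: f2 43 c5 a6 a6 43 d1 d1
  t2: d1 d1 43 a6 a6 c5 43 f2
  t3: a6 57 c5 43 43 59 f2 59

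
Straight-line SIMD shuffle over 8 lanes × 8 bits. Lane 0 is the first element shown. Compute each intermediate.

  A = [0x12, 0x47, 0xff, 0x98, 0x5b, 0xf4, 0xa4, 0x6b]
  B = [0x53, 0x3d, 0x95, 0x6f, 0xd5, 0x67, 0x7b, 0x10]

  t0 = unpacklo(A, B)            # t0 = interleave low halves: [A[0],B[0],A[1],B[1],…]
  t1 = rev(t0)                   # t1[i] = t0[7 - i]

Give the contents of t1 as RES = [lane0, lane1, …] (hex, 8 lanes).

→ t0 |12|53|47|3d|ff|95|98|6f|
→ t1 |6f|98|95|ff|3d|47|53|12|

RES = [0x6f, 0x98, 0x95, 0xff, 0x3d, 0x47, 0x53, 0x12]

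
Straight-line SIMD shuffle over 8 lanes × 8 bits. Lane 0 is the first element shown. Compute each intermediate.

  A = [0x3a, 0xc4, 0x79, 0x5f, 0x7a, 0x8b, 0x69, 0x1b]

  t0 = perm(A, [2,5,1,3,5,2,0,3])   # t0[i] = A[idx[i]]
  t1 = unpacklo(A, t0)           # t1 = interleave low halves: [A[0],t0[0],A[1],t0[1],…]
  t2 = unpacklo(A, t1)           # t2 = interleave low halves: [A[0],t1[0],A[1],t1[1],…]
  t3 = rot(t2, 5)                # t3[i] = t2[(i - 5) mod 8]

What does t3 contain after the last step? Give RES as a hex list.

RES = [0x79, 0x79, 0xc4, 0x5f, 0x8b, 0x3a, 0x3a, 0xc4]

t0 = [0x79, 0x8b, 0xc4, 0x5f, 0x8b, 0x79, 0x3a, 0x5f]
t1 = [0x3a, 0x79, 0xc4, 0x8b, 0x79, 0xc4, 0x5f, 0x5f]
t2 = [0x3a, 0x3a, 0xc4, 0x79, 0x79, 0xc4, 0x5f, 0x8b]
t3 = [0x79, 0x79, 0xc4, 0x5f, 0x8b, 0x3a, 0x3a, 0xc4]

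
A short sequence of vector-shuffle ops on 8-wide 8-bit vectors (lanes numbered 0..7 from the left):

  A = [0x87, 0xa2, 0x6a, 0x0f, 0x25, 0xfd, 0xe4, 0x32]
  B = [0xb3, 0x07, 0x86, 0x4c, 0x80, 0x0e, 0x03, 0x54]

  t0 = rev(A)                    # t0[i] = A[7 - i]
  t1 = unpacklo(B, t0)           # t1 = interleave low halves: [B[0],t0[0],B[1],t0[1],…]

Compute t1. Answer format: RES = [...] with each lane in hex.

RES = [0xb3, 0x32, 0x07, 0xe4, 0x86, 0xfd, 0x4c, 0x25]

t0 = [0x32, 0xe4, 0xfd, 0x25, 0x0f, 0x6a, 0xa2, 0x87]
t1 = [0xb3, 0x32, 0x07, 0xe4, 0x86, 0xfd, 0x4c, 0x25]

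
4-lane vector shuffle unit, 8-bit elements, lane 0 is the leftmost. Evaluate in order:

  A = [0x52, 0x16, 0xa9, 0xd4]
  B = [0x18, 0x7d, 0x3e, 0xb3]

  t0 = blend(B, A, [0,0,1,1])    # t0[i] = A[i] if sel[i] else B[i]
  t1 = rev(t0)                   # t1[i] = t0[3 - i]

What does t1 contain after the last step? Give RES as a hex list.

  t0: 18 7d a9 d4
  t1: d4 a9 7d 18

RES = [0xd4, 0xa9, 0x7d, 0x18]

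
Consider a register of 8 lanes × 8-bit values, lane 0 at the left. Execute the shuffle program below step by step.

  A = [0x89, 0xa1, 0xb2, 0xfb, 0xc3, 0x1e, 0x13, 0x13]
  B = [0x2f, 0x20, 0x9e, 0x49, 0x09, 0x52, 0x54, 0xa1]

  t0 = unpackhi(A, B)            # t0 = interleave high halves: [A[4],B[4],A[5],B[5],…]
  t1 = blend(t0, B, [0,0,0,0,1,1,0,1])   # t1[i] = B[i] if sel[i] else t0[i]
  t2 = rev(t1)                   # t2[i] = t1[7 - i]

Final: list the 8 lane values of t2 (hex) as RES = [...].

RES = [0xa1, 0x13, 0x52, 0x09, 0x52, 0x1e, 0x09, 0xc3]

t0 = [0xc3, 0x09, 0x1e, 0x52, 0x13, 0x54, 0x13, 0xa1]
t1 = [0xc3, 0x09, 0x1e, 0x52, 0x09, 0x52, 0x13, 0xa1]
t2 = [0xa1, 0x13, 0x52, 0x09, 0x52, 0x1e, 0x09, 0xc3]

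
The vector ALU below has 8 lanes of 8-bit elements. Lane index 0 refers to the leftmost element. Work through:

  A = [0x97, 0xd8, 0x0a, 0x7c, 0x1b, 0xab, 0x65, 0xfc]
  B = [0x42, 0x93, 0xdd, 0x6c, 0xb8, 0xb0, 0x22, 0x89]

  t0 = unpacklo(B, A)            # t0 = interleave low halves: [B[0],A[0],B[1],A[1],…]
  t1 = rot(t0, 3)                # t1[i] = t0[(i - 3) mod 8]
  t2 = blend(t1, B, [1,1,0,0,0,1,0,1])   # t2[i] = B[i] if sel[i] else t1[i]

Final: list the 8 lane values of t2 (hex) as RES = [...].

t0 = [0x42, 0x97, 0x93, 0xd8, 0xdd, 0x0a, 0x6c, 0x7c]
t1 = [0x0a, 0x6c, 0x7c, 0x42, 0x97, 0x93, 0xd8, 0xdd]
t2 = [0x42, 0x93, 0x7c, 0x42, 0x97, 0xb0, 0xd8, 0x89]

RES = [0x42, 0x93, 0x7c, 0x42, 0x97, 0xb0, 0xd8, 0x89]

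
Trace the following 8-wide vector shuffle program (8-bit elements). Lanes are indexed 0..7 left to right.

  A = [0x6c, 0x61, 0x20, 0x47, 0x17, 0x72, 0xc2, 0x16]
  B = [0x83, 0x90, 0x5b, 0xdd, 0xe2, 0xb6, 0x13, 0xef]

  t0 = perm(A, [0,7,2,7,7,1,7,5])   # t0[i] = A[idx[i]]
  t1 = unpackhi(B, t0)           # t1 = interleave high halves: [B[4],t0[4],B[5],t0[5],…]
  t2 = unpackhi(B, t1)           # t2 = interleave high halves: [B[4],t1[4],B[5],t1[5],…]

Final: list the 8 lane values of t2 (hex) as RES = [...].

  t0: 6c 16 20 16 16 61 16 72
  t1: e2 16 b6 61 13 16 ef 72
  t2: e2 13 b6 16 13 ef ef 72

RES = [0xe2, 0x13, 0xb6, 0x16, 0x13, 0xef, 0xef, 0x72]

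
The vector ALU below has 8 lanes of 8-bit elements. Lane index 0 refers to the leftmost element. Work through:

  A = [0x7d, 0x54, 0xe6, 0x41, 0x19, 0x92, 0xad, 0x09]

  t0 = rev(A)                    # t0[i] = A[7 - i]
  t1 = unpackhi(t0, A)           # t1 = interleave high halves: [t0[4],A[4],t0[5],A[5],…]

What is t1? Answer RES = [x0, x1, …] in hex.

RES = [ 0x41  0x19  0xe6  0x92  0x54  0xad  0x7d  0x09 ]

→ t0 |09|ad|92|19|41|e6|54|7d|
→ t1 |41|19|e6|92|54|ad|7d|09|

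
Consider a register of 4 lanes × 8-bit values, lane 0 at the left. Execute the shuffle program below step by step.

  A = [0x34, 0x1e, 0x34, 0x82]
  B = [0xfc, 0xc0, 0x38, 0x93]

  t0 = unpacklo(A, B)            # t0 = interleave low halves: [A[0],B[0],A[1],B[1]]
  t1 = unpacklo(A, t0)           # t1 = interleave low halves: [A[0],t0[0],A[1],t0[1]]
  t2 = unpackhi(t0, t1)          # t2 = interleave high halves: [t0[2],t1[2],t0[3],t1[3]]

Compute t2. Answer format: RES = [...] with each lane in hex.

  t0: 34 fc 1e c0
  t1: 34 34 1e fc
  t2: 1e 1e c0 fc

RES = [0x1e, 0x1e, 0xc0, 0xfc]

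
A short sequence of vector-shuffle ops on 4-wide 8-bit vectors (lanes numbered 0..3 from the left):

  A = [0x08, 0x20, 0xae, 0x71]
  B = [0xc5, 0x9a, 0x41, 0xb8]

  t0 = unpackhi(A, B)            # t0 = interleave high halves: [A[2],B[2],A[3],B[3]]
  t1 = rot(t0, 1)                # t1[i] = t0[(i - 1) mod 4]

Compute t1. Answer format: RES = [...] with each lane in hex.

RES = [ 0xb8  0xae  0x41  0x71 ]

  t0: ae 41 71 b8
  t1: b8 ae 41 71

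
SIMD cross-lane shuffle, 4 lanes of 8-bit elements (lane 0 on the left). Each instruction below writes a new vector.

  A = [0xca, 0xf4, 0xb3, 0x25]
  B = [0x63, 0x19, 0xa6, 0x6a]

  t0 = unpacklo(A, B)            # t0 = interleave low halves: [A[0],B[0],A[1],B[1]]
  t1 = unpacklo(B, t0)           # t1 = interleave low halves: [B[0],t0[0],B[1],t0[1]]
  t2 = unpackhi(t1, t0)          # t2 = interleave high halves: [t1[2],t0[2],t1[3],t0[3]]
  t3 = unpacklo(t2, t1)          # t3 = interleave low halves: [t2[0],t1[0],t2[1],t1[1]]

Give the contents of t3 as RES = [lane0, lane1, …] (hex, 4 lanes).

  t0: ca 63 f4 19
  t1: 63 ca 19 63
  t2: 19 f4 63 19
  t3: 19 63 f4 ca

RES = [0x19, 0x63, 0xf4, 0xca]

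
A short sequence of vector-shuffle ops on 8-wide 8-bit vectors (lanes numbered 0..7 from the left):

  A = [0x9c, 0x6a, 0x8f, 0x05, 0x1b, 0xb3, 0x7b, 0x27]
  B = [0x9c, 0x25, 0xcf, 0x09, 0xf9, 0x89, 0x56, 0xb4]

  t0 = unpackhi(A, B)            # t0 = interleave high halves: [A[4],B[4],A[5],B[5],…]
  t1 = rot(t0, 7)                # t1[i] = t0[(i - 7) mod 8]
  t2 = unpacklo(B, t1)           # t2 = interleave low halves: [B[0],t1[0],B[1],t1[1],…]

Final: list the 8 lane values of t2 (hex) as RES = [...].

  t0: 1b f9 b3 89 7b 56 27 b4
  t1: f9 b3 89 7b 56 27 b4 1b
  t2: 9c f9 25 b3 cf 89 09 7b

RES = [0x9c, 0xf9, 0x25, 0xb3, 0xcf, 0x89, 0x09, 0x7b]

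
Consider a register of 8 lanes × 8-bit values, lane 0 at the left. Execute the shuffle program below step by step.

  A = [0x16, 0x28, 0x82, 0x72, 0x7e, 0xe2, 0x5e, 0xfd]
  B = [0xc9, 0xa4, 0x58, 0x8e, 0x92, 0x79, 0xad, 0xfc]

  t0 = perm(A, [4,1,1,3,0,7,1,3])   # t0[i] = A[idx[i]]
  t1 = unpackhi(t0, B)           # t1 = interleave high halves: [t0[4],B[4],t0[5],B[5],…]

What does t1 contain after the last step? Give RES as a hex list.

RES = [ 0x16  0x92  0xfd  0x79  0x28  0xad  0x72  0xfc ]

t0 = [0x7e, 0x28, 0x28, 0x72, 0x16, 0xfd, 0x28, 0x72]
t1 = [0x16, 0x92, 0xfd, 0x79, 0x28, 0xad, 0x72, 0xfc]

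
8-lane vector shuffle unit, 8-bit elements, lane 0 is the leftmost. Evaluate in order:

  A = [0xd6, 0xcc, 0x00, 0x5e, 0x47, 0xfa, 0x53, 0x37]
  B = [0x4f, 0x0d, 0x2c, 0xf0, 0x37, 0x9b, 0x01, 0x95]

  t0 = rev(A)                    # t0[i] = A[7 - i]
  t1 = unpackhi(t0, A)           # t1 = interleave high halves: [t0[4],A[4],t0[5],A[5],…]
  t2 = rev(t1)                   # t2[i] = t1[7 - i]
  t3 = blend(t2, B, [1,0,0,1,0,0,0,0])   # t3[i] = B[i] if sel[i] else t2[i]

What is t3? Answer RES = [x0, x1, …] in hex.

RES = [0x4f, 0xd6, 0x53, 0xf0, 0xfa, 0x00, 0x47, 0x5e]

t0 = [0x37, 0x53, 0xfa, 0x47, 0x5e, 0x00, 0xcc, 0xd6]
t1 = [0x5e, 0x47, 0x00, 0xfa, 0xcc, 0x53, 0xd6, 0x37]
t2 = [0x37, 0xd6, 0x53, 0xcc, 0xfa, 0x00, 0x47, 0x5e]
t3 = [0x4f, 0xd6, 0x53, 0xf0, 0xfa, 0x00, 0x47, 0x5e]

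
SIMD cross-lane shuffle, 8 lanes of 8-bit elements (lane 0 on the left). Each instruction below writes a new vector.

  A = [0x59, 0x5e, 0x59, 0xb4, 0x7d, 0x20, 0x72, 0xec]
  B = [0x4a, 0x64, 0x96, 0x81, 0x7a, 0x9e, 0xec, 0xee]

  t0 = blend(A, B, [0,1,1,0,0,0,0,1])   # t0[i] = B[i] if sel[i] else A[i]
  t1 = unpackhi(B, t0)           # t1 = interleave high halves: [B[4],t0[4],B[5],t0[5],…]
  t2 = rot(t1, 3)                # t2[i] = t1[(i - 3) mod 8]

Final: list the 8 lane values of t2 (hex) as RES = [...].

  t0: 59 64 96 b4 7d 20 72 ee
  t1: 7a 7d 9e 20 ec 72 ee ee
  t2: 72 ee ee 7a 7d 9e 20 ec

RES = [ 0x72  0xee  0xee  0x7a  0x7d  0x9e  0x20  0xec ]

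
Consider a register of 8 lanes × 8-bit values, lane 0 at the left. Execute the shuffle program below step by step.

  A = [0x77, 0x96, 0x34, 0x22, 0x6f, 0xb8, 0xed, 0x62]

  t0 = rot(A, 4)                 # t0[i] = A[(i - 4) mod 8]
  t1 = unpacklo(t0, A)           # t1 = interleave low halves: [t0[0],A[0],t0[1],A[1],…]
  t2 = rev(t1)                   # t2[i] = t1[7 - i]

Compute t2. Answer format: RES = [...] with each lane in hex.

t0 = [0x6f, 0xb8, 0xed, 0x62, 0x77, 0x96, 0x34, 0x22]
t1 = [0x6f, 0x77, 0xb8, 0x96, 0xed, 0x34, 0x62, 0x22]
t2 = [0x22, 0x62, 0x34, 0xed, 0x96, 0xb8, 0x77, 0x6f]

RES = [0x22, 0x62, 0x34, 0xed, 0x96, 0xb8, 0x77, 0x6f]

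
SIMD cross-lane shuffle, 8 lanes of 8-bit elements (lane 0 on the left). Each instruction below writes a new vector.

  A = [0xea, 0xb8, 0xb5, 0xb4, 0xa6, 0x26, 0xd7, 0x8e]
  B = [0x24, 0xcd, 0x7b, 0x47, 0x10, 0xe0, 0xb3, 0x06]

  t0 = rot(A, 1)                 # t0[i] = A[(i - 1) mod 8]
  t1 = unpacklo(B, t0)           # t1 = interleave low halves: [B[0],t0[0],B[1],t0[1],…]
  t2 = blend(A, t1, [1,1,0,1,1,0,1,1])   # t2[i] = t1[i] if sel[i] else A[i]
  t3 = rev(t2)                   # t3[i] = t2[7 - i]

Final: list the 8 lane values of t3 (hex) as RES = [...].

RES = [ 0xb5  0x47  0x26  0x7b  0xea  0xb5  0x8e  0x24 ]

  t0: 8e ea b8 b5 b4 a6 26 d7
  t1: 24 8e cd ea 7b b8 47 b5
  t2: 24 8e b5 ea 7b 26 47 b5
  t3: b5 47 26 7b ea b5 8e 24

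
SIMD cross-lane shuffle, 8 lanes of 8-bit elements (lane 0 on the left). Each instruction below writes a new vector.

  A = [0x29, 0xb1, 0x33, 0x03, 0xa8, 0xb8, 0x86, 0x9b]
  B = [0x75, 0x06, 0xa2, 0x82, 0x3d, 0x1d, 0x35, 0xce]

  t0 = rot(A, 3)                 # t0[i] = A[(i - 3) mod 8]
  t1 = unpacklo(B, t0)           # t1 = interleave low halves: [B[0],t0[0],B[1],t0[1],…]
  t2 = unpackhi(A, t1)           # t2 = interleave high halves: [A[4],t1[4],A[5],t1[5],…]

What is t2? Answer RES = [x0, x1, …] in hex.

  t0: b8 86 9b 29 b1 33 03 a8
  t1: 75 b8 06 86 a2 9b 82 29
  t2: a8 a2 b8 9b 86 82 9b 29

RES = [0xa8, 0xa2, 0xb8, 0x9b, 0x86, 0x82, 0x9b, 0x29]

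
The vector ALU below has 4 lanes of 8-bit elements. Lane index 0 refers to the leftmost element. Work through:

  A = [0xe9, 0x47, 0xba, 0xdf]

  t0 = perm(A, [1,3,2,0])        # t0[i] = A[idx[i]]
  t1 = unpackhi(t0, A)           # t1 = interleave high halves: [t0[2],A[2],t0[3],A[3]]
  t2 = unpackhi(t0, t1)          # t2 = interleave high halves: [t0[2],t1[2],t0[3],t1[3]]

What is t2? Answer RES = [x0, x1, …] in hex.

→ t0 |47|df|ba|e9|
→ t1 |ba|ba|e9|df|
→ t2 |ba|e9|e9|df|

RES = [ 0xba  0xe9  0xe9  0xdf ]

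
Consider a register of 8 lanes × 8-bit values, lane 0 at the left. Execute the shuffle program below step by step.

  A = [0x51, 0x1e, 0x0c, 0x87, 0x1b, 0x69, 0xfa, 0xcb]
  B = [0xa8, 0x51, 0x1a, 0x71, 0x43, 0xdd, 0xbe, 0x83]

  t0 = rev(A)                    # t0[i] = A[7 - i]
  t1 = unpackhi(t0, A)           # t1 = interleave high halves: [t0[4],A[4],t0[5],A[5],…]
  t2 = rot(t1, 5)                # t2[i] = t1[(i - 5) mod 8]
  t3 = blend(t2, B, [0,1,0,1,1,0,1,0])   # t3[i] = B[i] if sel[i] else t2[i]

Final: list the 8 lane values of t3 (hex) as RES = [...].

→ t0 |cb|fa|69|1b|87|0c|1e|51|
→ t1 |87|1b|0c|69|1e|fa|51|cb|
→ t2 |69|1e|fa|51|cb|87|1b|0c|
→ t3 |69|51|fa|71|43|87|be|0c|

RES = [ 0x69  0x51  0xfa  0x71  0x43  0x87  0xbe  0x0c ]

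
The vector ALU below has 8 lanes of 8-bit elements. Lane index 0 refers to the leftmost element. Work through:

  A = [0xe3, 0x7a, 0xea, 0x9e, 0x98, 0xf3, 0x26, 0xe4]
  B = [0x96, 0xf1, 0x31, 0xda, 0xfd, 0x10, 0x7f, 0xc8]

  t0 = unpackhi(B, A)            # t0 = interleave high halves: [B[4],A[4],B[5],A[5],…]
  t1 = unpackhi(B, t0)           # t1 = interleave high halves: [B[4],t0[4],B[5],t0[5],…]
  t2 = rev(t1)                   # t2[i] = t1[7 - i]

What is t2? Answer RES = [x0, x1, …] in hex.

→ t0 |fd|98|10|f3|7f|26|c8|e4|
→ t1 |fd|7f|10|26|7f|c8|c8|e4|
→ t2 |e4|c8|c8|7f|26|10|7f|fd|

RES = [0xe4, 0xc8, 0xc8, 0x7f, 0x26, 0x10, 0x7f, 0xfd]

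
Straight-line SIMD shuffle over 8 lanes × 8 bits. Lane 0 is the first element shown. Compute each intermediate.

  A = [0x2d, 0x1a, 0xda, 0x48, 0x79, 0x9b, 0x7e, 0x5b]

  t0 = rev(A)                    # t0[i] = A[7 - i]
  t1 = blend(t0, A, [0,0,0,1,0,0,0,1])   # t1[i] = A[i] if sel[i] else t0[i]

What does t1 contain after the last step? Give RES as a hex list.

  t0: 5b 7e 9b 79 48 da 1a 2d
  t1: 5b 7e 9b 48 48 da 1a 5b

RES = [0x5b, 0x7e, 0x9b, 0x48, 0x48, 0xda, 0x1a, 0x5b]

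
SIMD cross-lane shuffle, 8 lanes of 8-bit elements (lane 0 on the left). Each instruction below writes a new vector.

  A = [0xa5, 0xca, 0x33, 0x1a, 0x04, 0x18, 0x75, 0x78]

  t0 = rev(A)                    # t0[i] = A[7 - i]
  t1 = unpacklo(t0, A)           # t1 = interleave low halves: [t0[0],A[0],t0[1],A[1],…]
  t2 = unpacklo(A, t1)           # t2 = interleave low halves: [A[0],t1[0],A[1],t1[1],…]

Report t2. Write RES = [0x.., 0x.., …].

RES = [ 0xa5  0x78  0xca  0xa5  0x33  0x75  0x1a  0xca ]

  t0: 78 75 18 04 1a 33 ca a5
  t1: 78 a5 75 ca 18 33 04 1a
  t2: a5 78 ca a5 33 75 1a ca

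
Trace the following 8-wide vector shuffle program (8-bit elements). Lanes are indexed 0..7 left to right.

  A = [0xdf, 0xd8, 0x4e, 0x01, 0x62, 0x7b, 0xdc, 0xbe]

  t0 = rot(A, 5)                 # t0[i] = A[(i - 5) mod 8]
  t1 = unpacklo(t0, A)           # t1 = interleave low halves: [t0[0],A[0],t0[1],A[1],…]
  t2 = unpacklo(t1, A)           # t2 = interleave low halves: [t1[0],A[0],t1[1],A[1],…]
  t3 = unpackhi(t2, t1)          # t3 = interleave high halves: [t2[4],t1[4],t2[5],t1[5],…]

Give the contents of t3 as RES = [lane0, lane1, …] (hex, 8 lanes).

→ t0 |01|62|7b|dc|be|df|d8|4e|
→ t1 |01|df|62|d8|7b|4e|dc|01|
→ t2 |01|df|df|d8|62|4e|d8|01|
→ t3 |62|7b|4e|4e|d8|dc|01|01|

RES = [ 0x62  0x7b  0x4e  0x4e  0xd8  0xdc  0x01  0x01 ]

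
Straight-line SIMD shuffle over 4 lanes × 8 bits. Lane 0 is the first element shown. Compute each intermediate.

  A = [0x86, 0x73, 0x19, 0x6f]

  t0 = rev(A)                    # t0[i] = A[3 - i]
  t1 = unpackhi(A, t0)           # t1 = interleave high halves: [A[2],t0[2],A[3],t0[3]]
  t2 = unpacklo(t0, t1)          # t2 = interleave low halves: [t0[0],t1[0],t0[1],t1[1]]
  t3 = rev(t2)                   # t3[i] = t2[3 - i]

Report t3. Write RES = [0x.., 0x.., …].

RES = [0x73, 0x19, 0x19, 0x6f]

→ t0 |6f|19|73|86|
→ t1 |19|73|6f|86|
→ t2 |6f|19|19|73|
→ t3 |73|19|19|6f|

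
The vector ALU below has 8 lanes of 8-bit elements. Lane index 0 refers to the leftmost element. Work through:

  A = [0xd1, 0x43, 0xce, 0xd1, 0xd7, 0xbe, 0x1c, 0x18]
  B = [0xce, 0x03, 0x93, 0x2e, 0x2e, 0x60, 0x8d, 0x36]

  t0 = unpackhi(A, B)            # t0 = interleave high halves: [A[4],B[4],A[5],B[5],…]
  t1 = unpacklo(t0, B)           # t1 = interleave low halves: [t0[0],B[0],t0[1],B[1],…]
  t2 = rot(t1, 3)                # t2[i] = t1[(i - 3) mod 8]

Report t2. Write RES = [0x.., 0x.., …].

RES = [ 0x93  0x60  0x2e  0xd7  0xce  0x2e  0x03  0xbe ]

t0 = [0xd7, 0x2e, 0xbe, 0x60, 0x1c, 0x8d, 0x18, 0x36]
t1 = [0xd7, 0xce, 0x2e, 0x03, 0xbe, 0x93, 0x60, 0x2e]
t2 = [0x93, 0x60, 0x2e, 0xd7, 0xce, 0x2e, 0x03, 0xbe]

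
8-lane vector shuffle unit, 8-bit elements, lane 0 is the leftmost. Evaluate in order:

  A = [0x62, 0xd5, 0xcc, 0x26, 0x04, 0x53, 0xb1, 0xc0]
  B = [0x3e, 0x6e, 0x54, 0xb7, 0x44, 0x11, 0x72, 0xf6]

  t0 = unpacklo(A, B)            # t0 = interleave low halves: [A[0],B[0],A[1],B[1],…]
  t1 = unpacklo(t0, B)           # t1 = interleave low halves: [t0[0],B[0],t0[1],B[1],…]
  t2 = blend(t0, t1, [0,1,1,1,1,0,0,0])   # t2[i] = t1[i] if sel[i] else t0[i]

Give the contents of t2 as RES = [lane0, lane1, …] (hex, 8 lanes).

t0 = [0x62, 0x3e, 0xd5, 0x6e, 0xcc, 0x54, 0x26, 0xb7]
t1 = [0x62, 0x3e, 0x3e, 0x6e, 0xd5, 0x54, 0x6e, 0xb7]
t2 = [0x62, 0x3e, 0x3e, 0x6e, 0xd5, 0x54, 0x26, 0xb7]

RES = [0x62, 0x3e, 0x3e, 0x6e, 0xd5, 0x54, 0x26, 0xb7]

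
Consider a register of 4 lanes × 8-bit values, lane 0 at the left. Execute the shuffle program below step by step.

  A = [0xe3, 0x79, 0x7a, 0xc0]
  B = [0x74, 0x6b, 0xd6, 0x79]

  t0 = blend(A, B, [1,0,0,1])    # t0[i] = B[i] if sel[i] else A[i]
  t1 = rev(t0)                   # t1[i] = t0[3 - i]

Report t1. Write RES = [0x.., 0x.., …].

  t0: 74 79 7a 79
  t1: 79 7a 79 74

RES = [0x79, 0x7a, 0x79, 0x74]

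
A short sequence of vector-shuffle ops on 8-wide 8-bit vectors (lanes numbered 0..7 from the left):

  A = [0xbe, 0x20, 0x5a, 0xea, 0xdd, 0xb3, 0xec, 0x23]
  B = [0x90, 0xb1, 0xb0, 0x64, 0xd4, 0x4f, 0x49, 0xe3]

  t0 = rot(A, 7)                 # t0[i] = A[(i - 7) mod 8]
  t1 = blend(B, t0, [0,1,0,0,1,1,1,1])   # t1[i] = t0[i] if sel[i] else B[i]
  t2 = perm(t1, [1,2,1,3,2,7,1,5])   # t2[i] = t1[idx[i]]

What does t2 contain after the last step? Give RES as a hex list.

  t0: 20 5a ea dd b3 ec 23 be
  t1: 90 5a b0 64 b3 ec 23 be
  t2: 5a b0 5a 64 b0 be 5a ec

RES = [ 0x5a  0xb0  0x5a  0x64  0xb0  0xbe  0x5a  0xec ]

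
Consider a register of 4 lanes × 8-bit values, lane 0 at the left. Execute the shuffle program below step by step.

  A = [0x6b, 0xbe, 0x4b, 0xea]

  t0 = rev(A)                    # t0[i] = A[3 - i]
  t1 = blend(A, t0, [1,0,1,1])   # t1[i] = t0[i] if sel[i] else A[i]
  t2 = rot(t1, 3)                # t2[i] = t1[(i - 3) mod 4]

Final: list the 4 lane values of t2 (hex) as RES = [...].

RES = [ 0xbe  0xbe  0x6b  0xea ]

t0 = [0xea, 0x4b, 0xbe, 0x6b]
t1 = [0xea, 0xbe, 0xbe, 0x6b]
t2 = [0xbe, 0xbe, 0x6b, 0xea]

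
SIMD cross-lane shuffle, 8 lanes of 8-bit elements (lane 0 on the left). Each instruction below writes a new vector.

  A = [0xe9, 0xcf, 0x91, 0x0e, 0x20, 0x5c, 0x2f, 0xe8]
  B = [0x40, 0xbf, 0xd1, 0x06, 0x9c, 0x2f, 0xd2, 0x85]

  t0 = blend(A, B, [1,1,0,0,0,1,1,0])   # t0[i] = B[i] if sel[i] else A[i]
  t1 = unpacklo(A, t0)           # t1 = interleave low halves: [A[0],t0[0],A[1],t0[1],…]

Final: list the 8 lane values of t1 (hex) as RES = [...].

t0 = [0x40, 0xbf, 0x91, 0x0e, 0x20, 0x2f, 0xd2, 0xe8]
t1 = [0xe9, 0x40, 0xcf, 0xbf, 0x91, 0x91, 0x0e, 0x0e]

RES = [ 0xe9  0x40  0xcf  0xbf  0x91  0x91  0x0e  0x0e ]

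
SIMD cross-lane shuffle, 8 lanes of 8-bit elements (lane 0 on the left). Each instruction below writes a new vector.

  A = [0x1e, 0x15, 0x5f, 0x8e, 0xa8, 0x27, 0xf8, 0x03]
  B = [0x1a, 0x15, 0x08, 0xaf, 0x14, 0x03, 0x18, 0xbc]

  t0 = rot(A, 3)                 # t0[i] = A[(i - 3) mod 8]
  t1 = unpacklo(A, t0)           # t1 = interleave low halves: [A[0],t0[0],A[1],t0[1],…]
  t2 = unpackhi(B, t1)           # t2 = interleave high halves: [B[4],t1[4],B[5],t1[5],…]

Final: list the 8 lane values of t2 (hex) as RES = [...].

t0 = [0x27, 0xf8, 0x03, 0x1e, 0x15, 0x5f, 0x8e, 0xa8]
t1 = [0x1e, 0x27, 0x15, 0xf8, 0x5f, 0x03, 0x8e, 0x1e]
t2 = [0x14, 0x5f, 0x03, 0x03, 0x18, 0x8e, 0xbc, 0x1e]

RES = [ 0x14  0x5f  0x03  0x03  0x18  0x8e  0xbc  0x1e ]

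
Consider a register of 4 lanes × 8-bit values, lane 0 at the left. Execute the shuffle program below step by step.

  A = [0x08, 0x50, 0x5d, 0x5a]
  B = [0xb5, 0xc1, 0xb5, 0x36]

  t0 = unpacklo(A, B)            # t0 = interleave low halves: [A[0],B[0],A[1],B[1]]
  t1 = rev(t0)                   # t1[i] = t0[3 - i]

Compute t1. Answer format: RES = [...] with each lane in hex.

RES = [0xc1, 0x50, 0xb5, 0x08]

t0 = [0x08, 0xb5, 0x50, 0xc1]
t1 = [0xc1, 0x50, 0xb5, 0x08]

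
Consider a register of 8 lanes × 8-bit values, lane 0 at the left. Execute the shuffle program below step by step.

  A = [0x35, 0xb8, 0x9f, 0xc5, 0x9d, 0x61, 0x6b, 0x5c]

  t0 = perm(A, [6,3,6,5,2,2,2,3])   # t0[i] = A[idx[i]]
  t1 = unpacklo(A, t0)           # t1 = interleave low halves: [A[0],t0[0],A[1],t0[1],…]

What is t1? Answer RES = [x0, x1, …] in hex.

t0 = [0x6b, 0xc5, 0x6b, 0x61, 0x9f, 0x9f, 0x9f, 0xc5]
t1 = [0x35, 0x6b, 0xb8, 0xc5, 0x9f, 0x6b, 0xc5, 0x61]

RES = [0x35, 0x6b, 0xb8, 0xc5, 0x9f, 0x6b, 0xc5, 0x61]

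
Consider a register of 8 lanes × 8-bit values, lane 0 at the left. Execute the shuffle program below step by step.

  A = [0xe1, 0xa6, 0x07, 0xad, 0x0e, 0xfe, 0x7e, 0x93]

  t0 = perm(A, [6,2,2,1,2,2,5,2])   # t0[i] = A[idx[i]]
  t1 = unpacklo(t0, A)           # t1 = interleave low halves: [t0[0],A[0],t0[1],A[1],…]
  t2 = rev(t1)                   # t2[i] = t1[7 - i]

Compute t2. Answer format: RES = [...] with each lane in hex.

RES = [0xad, 0xa6, 0x07, 0x07, 0xa6, 0x07, 0xe1, 0x7e]

→ t0 |7e|07|07|a6|07|07|fe|07|
→ t1 |7e|e1|07|a6|07|07|a6|ad|
→ t2 |ad|a6|07|07|a6|07|e1|7e|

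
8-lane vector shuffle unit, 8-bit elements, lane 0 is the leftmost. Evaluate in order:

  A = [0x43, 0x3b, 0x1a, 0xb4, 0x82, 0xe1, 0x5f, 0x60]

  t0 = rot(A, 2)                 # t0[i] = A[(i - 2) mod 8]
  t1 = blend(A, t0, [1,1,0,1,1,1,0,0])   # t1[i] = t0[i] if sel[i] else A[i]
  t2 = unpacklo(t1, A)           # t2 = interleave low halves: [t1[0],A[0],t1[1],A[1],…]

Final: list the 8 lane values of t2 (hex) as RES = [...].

RES = [ 0x5f  0x43  0x60  0x3b  0x1a  0x1a  0x3b  0xb4 ]

→ t0 |5f|60|43|3b|1a|b4|82|e1|
→ t1 |5f|60|1a|3b|1a|b4|5f|60|
→ t2 |5f|43|60|3b|1a|1a|3b|b4|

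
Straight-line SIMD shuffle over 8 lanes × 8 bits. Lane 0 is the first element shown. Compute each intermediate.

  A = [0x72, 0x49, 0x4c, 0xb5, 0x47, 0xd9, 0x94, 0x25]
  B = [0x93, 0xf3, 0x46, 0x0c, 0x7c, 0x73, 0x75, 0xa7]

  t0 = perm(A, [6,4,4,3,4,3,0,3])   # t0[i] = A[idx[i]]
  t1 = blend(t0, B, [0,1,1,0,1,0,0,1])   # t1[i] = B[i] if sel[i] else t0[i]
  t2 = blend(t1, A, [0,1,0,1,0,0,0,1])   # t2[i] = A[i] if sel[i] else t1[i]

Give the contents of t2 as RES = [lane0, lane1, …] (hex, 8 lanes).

RES = [ 0x94  0x49  0x46  0xb5  0x7c  0xb5  0x72  0x25 ]

  t0: 94 47 47 b5 47 b5 72 b5
  t1: 94 f3 46 b5 7c b5 72 a7
  t2: 94 49 46 b5 7c b5 72 25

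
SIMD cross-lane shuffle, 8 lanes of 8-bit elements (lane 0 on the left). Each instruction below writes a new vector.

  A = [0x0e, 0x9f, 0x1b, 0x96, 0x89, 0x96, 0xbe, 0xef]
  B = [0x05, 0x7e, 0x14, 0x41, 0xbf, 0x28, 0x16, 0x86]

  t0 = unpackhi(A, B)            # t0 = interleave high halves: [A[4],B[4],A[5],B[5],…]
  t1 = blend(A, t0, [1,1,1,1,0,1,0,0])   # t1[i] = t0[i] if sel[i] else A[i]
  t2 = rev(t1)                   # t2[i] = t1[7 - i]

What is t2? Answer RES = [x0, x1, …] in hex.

RES = [ 0xef  0xbe  0x16  0x89  0x28  0x96  0xbf  0x89 ]

  t0: 89 bf 96 28 be 16 ef 86
  t1: 89 bf 96 28 89 16 be ef
  t2: ef be 16 89 28 96 bf 89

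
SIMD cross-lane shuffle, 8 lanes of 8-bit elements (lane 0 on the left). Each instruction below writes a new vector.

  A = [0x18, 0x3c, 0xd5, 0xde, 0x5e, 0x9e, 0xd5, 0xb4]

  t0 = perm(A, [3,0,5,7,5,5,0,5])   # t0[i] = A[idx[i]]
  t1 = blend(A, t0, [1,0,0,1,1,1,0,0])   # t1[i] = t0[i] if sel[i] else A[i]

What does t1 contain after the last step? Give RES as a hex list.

RES = [0xde, 0x3c, 0xd5, 0xb4, 0x9e, 0x9e, 0xd5, 0xb4]

  t0: de 18 9e b4 9e 9e 18 9e
  t1: de 3c d5 b4 9e 9e d5 b4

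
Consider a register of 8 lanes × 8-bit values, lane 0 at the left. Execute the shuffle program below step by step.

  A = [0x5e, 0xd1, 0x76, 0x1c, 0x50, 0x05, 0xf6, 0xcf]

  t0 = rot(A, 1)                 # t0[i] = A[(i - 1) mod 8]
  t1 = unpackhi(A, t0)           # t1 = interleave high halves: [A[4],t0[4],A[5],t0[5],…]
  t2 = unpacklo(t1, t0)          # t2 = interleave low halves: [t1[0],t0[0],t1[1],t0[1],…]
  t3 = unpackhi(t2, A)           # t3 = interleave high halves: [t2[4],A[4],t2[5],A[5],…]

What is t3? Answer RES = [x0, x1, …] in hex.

→ t0 |cf|5e|d1|76|1c|50|05|f6|
→ t1 |50|1c|05|50|f6|05|cf|f6|
→ t2 |50|cf|1c|5e|05|d1|50|76|
→ t3 |05|50|d1|05|50|f6|76|cf|

RES = [0x05, 0x50, 0xd1, 0x05, 0x50, 0xf6, 0x76, 0xcf]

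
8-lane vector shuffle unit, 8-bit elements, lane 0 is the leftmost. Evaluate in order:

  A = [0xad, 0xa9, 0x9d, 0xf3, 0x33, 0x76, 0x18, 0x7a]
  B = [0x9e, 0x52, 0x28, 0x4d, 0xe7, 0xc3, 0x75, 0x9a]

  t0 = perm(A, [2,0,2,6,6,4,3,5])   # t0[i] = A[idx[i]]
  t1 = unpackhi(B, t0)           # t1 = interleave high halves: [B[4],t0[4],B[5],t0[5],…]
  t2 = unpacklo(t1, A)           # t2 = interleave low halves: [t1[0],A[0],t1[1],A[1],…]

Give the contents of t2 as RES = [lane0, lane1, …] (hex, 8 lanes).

  t0: 9d ad 9d 18 18 33 f3 76
  t1: e7 18 c3 33 75 f3 9a 76
  t2: e7 ad 18 a9 c3 9d 33 f3

RES = [0xe7, 0xad, 0x18, 0xa9, 0xc3, 0x9d, 0x33, 0xf3]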